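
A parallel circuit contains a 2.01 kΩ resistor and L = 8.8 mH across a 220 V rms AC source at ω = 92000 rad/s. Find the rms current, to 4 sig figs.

X_L = ωL = 809.6 Ω
Parallel: admittances add. Y = 1/R + 1/(jωL)
Y = (0.0004975 − j0.001235) S
|Y| = 0.001332 S → |Z| = 1/|Y| = 751.0 Ω, ∠Z = −∠Y = 68.06°
I = V/|Z| = 220/751.0 = 293.0 mA

293.0 mA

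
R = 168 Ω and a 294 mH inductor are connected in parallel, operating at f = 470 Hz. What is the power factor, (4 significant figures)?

ω = 2πf = 2953 rad/s
X_L = ωL = 868.2 Ω
Parallel: admittances add. Y = 1/R + 1/(jωL)
Y = (0.005952 − j0.001152) S
|Y| = 0.006063 S → |Z| = 1/|Y| = 164.9 Ω, ∠Z = −∠Y = 10.95°
cos φ = cos(10.95°) = 0.9818

0.9818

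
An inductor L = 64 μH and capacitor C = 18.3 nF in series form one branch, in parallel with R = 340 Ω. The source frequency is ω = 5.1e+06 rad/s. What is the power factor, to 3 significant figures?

0.680

X_L = ωL = 326 Ω
X_C = 1/(ωC) = 10.7 Ω
Branch 1: Z₁ = R = 340 Ω
Branch 2 (series LC): Z₂ = j(X_L − X_C) = j316 Ω
Parallel: Z = Z₁Z₂/(Z₁+Z₂), |Z| = 231 Ω, ∠Z = 47.1°
cos φ = cos(47.1°) = 0.680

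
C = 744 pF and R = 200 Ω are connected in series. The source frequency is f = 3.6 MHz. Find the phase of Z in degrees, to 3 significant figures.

-16.5°

ω = 2πf = 2.262e+07 rad/s
X_C = 1/(ωC) = 59.4 Ω
Z = 200 − j59.4 Ω
|Z| = √(200² + 59.4²) = 209 Ω
∠Z = arctan(-59.4/200) = -16.5°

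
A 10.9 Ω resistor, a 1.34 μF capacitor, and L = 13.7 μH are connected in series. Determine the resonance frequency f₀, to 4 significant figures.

ω₀ = 1/√(LC) = 1/√(1.37e-05 × 1.34e-06) = 233400 rad/s
f₀ = ω₀/(2π) = 37.15 kHz

37.15 kHz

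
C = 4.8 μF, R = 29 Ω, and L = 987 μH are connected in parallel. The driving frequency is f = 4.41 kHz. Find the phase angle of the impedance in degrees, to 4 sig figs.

ω = 2πf = 27710 rad/s
X_L = ωL = 27.35 Ω
X_C = 1/(ωC) = 7.519 Ω
Parallel: admittances add. Y = 1/R + 1/(jωL) + jωC
Y = (0.03448 + j0.09644) S
|Y| = 0.1024 S → |Z| = 1/|Y| = 9.764 Ω, ∠Z = −∠Y = -70.32°

-70.32°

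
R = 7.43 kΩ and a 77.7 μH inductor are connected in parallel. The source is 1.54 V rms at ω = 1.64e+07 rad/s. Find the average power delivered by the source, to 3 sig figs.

319 μW

X_L = ωL = 1270 Ω
Parallel: admittances add. Y = 1/R + 1/(jωL)
Y = (0.000135 − j0.000785) S
|Y| = 0.000796 S → |Z| = 1/|Y| = 1260 Ω, ∠Z = −∠Y = 80.3°
I = V/|Z| = 1.23 mA
P = VI cos φ = 1.54 × 0.00123 × cos(80.3°) = 319 μW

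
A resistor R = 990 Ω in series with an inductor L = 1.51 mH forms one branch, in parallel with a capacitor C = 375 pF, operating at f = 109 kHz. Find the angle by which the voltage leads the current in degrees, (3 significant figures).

ω = 2πf = 684900 rad/s
X_L = ωL = 1030 Ω
X_C = 1/(ωC) = 3890 Ω
Branch 1 (R+jX_L): Z₁ = 990 + j1030 Ω, |Z₁| = 1430 Ω
Branch 2 (−jX_C): Z₂ = −j3890 Ω
Parallel: Z = Z₁Z₂/(Z₁+Z₂), |Z| = 1840 Ω, ∠Z = 27.2°

27.2°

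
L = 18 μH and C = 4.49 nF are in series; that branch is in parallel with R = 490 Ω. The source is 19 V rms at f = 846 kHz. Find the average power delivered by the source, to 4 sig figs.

ω = 2πf = 5.316e+06 rad/s
X_L = ωL = 95.68 Ω
X_C = 1/(ωC) = 41.90 Ω
Branch 1: Z₁ = R = 490.0 Ω
Branch 2 (series LC): Z₂ = j(X_L − X_C) = j53.78 Ω
Parallel: Z = Z₁Z₂/(Z₁+Z₂), |Z| = 53.46 Ω, ∠Z = 83.74°
I = V/|Z| = 355.4 mA
P = VI cos φ = 19 × 0.3554 × cos(83.74°) = 736.7 mW

736.7 mW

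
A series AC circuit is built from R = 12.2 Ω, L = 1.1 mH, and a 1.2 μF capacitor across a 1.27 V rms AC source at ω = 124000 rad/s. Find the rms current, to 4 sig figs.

X_L = ωL = 136.4 Ω
X_C = 1/(ωC) = 6.720 Ω
Net reactance X = X_L − X_C = 129.7 Ω
Z = 12.20 + j129.7 Ω
|Z| = √(12.20² + 129.7²) = 130.3 Ω
I = V/|Z| = 1.27/130.3 = 9.750 mA

9.750 mA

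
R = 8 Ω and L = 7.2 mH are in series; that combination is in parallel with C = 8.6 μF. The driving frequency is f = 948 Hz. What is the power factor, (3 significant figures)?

0.145

ω = 2πf = 5956 rad/s
X_L = ωL = 42.9 Ω
X_C = 1/(ωC) = 19.5 Ω
Branch 1 (R+jX_L): Z₁ = 8.00 + j42.9 Ω, |Z₁| = 43.6 Ω
Branch 2 (−jX_C): Z₂ = −j19.5 Ω
Parallel: Z = Z₁Z₂/(Z₁+Z₂), |Z| = 34.5 Ω, ∠Z = -81.7°
cos φ = cos(-81.7°) = 0.145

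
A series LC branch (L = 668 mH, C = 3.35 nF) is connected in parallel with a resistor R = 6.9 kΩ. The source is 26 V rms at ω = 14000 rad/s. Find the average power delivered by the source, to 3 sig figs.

98.0 mW

X_L = ωL = 9350 Ω
X_C = 1/(ωC) = 21300 Ω
Branch 1: Z₁ = R = 6900 Ω
Branch 2 (series LC): Z₂ = j(X_L − X_C) = −j12000 Ω
Parallel: Z = Z₁Z₂/(Z₁+Z₂), |Z| = 5980 Ω, ∠Z = -30.0°
I = V/|Z| = 4.35 mA
P = VI cos φ = 26 × 0.00435 × cos(-30.0°) = 98.0 mW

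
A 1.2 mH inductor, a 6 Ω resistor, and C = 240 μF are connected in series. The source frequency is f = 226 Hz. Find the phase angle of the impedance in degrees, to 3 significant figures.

-11.6°

ω = 2πf = 1420 rad/s
X_L = ωL = 1.70 Ω
X_C = 1/(ωC) = 2.93 Ω
Net reactance X = X_L − X_C = -1.23 Ω
Z = 6.00 − j1.23 Ω
|Z| = √(6.00² + 1.23²) = 6.12 Ω
∠Z = arctan(-1.23/6.00) = -11.6°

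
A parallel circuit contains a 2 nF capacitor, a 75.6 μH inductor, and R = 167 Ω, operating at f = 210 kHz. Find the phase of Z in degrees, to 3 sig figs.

51.0°

ω = 2πf = 1.319e+06 rad/s
X_L = ωL = 99.8 Ω
X_C = 1/(ωC) = 379 Ω
Parallel: admittances add. Y = 1/R + 1/(jωL) + jωC
Y = (0.00599 − j0.00739) S
|Y| = 0.00951 S → |Z| = 1/|Y| = 105 Ω, ∠Z = −∠Y = 51.0°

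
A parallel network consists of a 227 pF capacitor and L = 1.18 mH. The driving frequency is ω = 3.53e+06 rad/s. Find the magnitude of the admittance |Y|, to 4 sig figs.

561.2 μS

X_L = ωL = 4165 Ω
X_C = 1/(ωC) = 1248 Ω
Parallel: admittances add. Y = 1/(jωL) + jωC
Y = (0 + j0.0005612) S
|Y| = 0.0005612 S → |Z| = 1/|Y| = 1782 Ω, ∠Z = −∠Y = -90.00°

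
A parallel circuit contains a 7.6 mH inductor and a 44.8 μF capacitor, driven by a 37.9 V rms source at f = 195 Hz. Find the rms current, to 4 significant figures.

ω = 2πf = 1225 rad/s
X_L = ωL = 9.312 Ω
X_C = 1/(ωC) = 18.22 Ω
Parallel: admittances add. Y = 1/(jωL) + jωC
Y = (0 − j0.05250) S
|Y| = 0.05250 S → |Z| = 1/|Y| = 19.05 Ω, ∠Z = −∠Y = 90.00°
I = V/|Z| = 37.9/19.05 = 1.990 A

1.990 A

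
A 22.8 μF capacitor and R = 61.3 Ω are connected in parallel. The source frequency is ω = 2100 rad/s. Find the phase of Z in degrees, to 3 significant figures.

-71.2°

X_C = 1/(ωC) = 20.9 Ω
Parallel: admittances add. Y = 1/R + jωC
Y = (0.0163 + j0.0479) S
|Y| = 0.0506 S → |Z| = 1/|Y| = 19.8 Ω, ∠Z = −∠Y = -71.2°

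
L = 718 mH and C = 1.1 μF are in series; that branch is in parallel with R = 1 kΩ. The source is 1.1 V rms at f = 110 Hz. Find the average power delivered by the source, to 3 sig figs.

1.21 mW

ω = 2πf = 691.2 rad/s
X_L = ωL = 496 Ω
X_C = 1/(ωC) = 1320 Ω
Branch 1: Z₁ = R = 1000 Ω
Branch 2 (series LC): Z₂ = j(X_L − X_C) = −j819 Ω
Parallel: Z = Z₁Z₂/(Z₁+Z₂), |Z| = 634 Ω, ∠Z = -50.7°
I = V/|Z| = 1.74 mA
P = VI cos φ = 1.1 × 0.00174 × cos(-50.7°) = 1.21 mW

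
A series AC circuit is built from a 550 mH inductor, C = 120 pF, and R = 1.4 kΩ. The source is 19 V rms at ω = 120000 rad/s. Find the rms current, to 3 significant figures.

5.11 mA

X_L = ωL = 66000 Ω
X_C = 1/(ωC) = 69400 Ω
Net reactance X = X_L − X_C = -3440 Ω
Z = 1400 − j3440 Ω
|Z| = √(1400² + 3440²) = 3720 Ω
I = V/|Z| = 19/3720 = 5.11 mA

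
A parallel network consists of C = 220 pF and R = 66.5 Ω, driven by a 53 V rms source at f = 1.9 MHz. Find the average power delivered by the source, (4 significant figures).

ω = 2πf = 1.194e+07 rad/s
X_C = 1/(ωC) = 380.8 Ω
Parallel: admittances add. Y = 1/R + jωC
Y = (0.01504 + j0.002626) S
|Y| = 0.01527 S → |Z| = 1/|Y| = 65.51 Ω, ∠Z = −∠Y = -9.907°
I = V/|Z| = 809.1 mA
P = VI cos φ = 53 × 0.8091 × cos(-9.907°) = 42.24 W

42.24 W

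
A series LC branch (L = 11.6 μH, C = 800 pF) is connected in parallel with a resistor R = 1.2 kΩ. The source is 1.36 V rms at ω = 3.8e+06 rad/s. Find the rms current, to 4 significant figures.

X_L = ωL = 44.08 Ω
X_C = 1/(ωC) = 328.9 Ω
Branch 1: Z₁ = R = 1200 Ω
Branch 2 (series LC): Z₂ = j(X_L − X_C) = −j284.9 Ω
Parallel: Z = Z₁Z₂/(Z₁+Z₂), |Z| = 277.2 Ω, ∠Z = -76.65°
I = V/|Z| = 1.36/277.2 = 4.907 mA

4.907 mA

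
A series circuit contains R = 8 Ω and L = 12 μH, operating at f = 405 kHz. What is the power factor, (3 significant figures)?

0.253

ω = 2πf = 2.545e+06 rad/s
X_L = ωL = 30.5 Ω
Z = 8.00 + j30.5 Ω
|Z| = √(8.00² + 30.5²) = 31.6 Ω
∠Z = arctan(30.5/8.00) = 75.3°
cos φ = cos(75.3°) = 0.253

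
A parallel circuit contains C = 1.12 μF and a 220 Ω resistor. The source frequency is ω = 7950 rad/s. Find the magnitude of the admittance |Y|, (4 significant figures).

X_C = 1/(ωC) = 112.3 Ω
Parallel: admittances add. Y = 1/R + jωC
Y = (0.004545 + j0.008904) S
|Y| = 0.009997 S → |Z| = 1/|Y| = 100.0 Ω, ∠Z = −∠Y = -62.96°

9.997 mS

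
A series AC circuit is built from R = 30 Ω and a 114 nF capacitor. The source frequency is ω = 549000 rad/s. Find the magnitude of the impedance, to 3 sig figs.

X_C = 1/(ωC) = 16.0 Ω
Z = 30.0 − j16.0 Ω
|Z| = √(30.0² + 16.0²) = 34.0 Ω

34.0 Ω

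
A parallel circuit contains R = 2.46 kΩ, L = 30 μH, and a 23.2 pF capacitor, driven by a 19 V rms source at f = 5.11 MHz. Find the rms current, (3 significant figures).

ω = 2πf = 3.211e+07 rad/s
X_L = ωL = 963 Ω
X_C = 1/(ωC) = 1340 Ω
Parallel: admittances add. Y = 1/R + 1/(jωL) + jωC
Y = (0.000407 − j0.000293) S
|Y| = 0.000501 S → |Z| = 1/|Y| = 1990 Ω, ∠Z = −∠Y = 35.8°
I = V/|Z| = 19/1990 = 9.52 mA

9.52 mA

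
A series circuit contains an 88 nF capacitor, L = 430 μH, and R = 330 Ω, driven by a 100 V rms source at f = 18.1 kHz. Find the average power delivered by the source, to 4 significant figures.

ω = 2πf = 113700 rad/s
X_L = ωL = 48.90 Ω
X_C = 1/(ωC) = 99.92 Ω
Net reactance X = X_L − X_C = -51.02 Ω
Z = 330.0 − j51.02 Ω
|Z| = √(330.0² + 51.02²) = 333.9 Ω
∠Z = arctan(-51.02/330.0) = -8.789°
I = V/|Z| = 299.5 mA
P = VI cos φ = 100 × 0.2995 × cos(-8.789°) = 29.60 W

29.60 W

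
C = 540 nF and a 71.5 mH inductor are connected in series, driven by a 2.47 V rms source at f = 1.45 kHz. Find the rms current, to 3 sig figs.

5.51 mA

ω = 2πf = 9111 rad/s
X_L = ωL = 651 Ω
X_C = 1/(ωC) = 203 Ω
Net reactance X = X_L − X_C = 448 Ω
Z = j448 Ω
|Z| = √(0² + 448²) = 448 Ω
I = V/|Z| = 2.47/448 = 5.51 mA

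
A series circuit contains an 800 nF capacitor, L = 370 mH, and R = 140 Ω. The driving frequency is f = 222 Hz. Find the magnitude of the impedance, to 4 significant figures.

405.0 Ω

ω = 2πf = 1395 rad/s
X_L = ωL = 516.1 Ω
X_C = 1/(ωC) = 896.1 Ω
Net reactance X = X_L − X_C = -380.0 Ω
Z = 140.0 − j380.0 Ω
|Z| = √(140.0² + 380.0²) = 405.0 Ω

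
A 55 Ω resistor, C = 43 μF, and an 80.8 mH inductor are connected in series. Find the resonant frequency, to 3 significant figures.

85.4 Hz

ω₀ = 1/√(LC) = 1/√(0.0808 × 4.3e-05) = 536.5 rad/s
f₀ = ω₀/(2π) = 85.4 Hz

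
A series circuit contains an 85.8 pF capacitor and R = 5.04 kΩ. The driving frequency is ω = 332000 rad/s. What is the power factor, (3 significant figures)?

X_C = 1/(ωC) = 35100 Ω
Z = 5040 − j35100 Ω
|Z| = √(5040² + 35100²) = 35500 Ω
∠Z = arctan(-35100/5040) = -81.8°
cos φ = cos(-81.8°) = 0.142

0.142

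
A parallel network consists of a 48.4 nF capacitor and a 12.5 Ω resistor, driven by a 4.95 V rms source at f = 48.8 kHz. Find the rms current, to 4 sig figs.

402.8 mA

ω = 2πf = 306600 rad/s
X_C = 1/(ωC) = 67.38 Ω
Parallel: admittances add. Y = 1/R + jωC
Y = (0.08000 + j0.01484) S
|Y| = 0.08136 S → |Z| = 1/|Y| = 12.29 Ω, ∠Z = −∠Y = -10.51°
I = V/|Z| = 4.95/12.29 = 402.8 mA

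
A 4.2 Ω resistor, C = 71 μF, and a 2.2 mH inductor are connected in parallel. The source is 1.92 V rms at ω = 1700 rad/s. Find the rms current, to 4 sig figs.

X_L = ωL = 3.740 Ω
X_C = 1/(ωC) = 8.285 Ω
Parallel: admittances add. Y = 1/R + 1/(jωL) + jωC
Y = (0.2381 − j0.1467) S
|Y| = 0.2797 S → |Z| = 1/|Y| = 3.576 Ω, ∠Z = −∠Y = 31.64°
I = V/|Z| = 1.92/3.576 = 536.9 mA

536.9 mA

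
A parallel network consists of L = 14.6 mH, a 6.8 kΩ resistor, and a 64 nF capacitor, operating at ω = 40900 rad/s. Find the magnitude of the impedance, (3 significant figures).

1050 Ω

X_L = ωL = 597 Ω
X_C = 1/(ωC) = 382 Ω
Parallel: admittances add. Y = 1/R + 1/(jωL) + jωC
Y = (0.000147 + j0.000943) S
|Y| = 0.000954 S → |Z| = 1/|Y| = 1050 Ω, ∠Z = −∠Y = -81.1°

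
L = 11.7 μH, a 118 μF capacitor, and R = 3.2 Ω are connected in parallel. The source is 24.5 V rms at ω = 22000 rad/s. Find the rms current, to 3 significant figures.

32.5 A

X_L = ωL = 0.257 Ω
X_C = 1/(ωC) = 0.385 Ω
Parallel: admittances add. Y = 1/R + 1/(jωL) + jωC
Y = (0.312 − j1.29) S
|Y| = 1.33 S → |Z| = 1/|Y| = 0.754 Ω, ∠Z = −∠Y = 76.4°
I = V/|Z| = 24.5/0.754 = 32.5 A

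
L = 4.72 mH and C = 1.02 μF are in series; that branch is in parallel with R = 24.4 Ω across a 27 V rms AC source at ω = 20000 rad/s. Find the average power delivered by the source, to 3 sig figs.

29.9 W

X_L = ωL = 94.4 Ω
X_C = 1/(ωC) = 49.0 Ω
Branch 1: Z₁ = R = 24.4 Ω
Branch 2 (series LC): Z₂ = j(X_L − X_C) = j45.4 Ω
Parallel: Z = Z₁Z₂/(Z₁+Z₂), |Z| = 21.5 Ω, ∠Z = 28.3°
I = V/|Z| = 1.26 A
P = VI cos φ = 27 × 1.26 × cos(28.3°) = 29.9 W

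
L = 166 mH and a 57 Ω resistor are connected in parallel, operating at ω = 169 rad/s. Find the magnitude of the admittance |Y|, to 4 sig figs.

39.73 mS

X_L = ωL = 28.05 Ω
Parallel: admittances add. Y = 1/R + 1/(jωL)
Y = (0.01754 − j0.03565) S
|Y| = 0.03973 S → |Z| = 1/|Y| = 25.17 Ω, ∠Z = −∠Y = 63.79°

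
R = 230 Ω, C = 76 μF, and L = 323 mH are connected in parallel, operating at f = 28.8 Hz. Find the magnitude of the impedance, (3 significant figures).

ω = 2πf = 181.0 rad/s
X_L = ωL = 58.4 Ω
X_C = 1/(ωC) = 72.7 Ω
Parallel: admittances add. Y = 1/R + 1/(jωL) + jωC
Y = (0.00435 − j0.00336) S
|Y| = 0.00549 S → |Z| = 1/|Y| = 182 Ω, ∠Z = −∠Y = 37.7°

182 Ω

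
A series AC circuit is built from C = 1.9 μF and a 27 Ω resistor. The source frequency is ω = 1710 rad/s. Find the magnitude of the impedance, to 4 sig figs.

X_C = 1/(ωC) = 307.8 Ω
Z = 27.00 − j307.8 Ω
|Z| = √(27.00² + 307.8²) = 309.0 Ω

309.0 Ω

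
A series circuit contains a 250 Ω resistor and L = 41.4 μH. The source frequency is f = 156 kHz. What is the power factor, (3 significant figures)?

0.987

ω = 2πf = 980200 rad/s
X_L = ωL = 40.6 Ω
Z = 250 + j40.6 Ω
|Z| = √(250² + 40.6²) = 253 Ω
∠Z = arctan(40.6/250) = 9.22°
cos φ = cos(9.22°) = 0.987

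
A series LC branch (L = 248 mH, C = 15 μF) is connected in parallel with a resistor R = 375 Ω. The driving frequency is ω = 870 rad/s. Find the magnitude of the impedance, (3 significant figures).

X_L = ωL = 216 Ω
X_C = 1/(ωC) = 76.6 Ω
Branch 1: Z₁ = R = 375 Ω
Branch 2 (series LC): Z₂ = j(X_L − X_C) = j139 Ω
Parallel: Z = Z₁Z₂/(Z₁+Z₂), |Z| = 130 Ω, ∠Z = 69.6°

130 Ω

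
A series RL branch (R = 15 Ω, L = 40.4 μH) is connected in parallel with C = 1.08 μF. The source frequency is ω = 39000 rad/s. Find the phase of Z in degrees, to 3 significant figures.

-28.1°

X_L = ωL = 1.58 Ω
X_C = 1/(ωC) = 23.7 Ω
Branch 1 (R+jX_L): Z₁ = 15.0 + j1.58 Ω, |Z₁| = 15.1 Ω
Branch 2 (−jX_C): Z₂ = −j23.7 Ω
Parallel: Z = Z₁Z₂/(Z₁+Z₂), |Z| = 13.4 Ω, ∠Z = -28.1°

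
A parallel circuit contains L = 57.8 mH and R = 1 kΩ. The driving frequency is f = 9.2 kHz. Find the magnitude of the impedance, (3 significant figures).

958 Ω

ω = 2πf = 57810 rad/s
X_L = ωL = 3340 Ω
Parallel: admittances add. Y = 1/R + 1/(jωL)
Y = (0.00100 − j0.000299) S
|Y| = 0.00104 S → |Z| = 1/|Y| = 958 Ω, ∠Z = −∠Y = 16.7°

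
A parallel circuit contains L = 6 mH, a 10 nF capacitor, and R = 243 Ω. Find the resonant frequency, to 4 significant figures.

20.55 kHz

ω₀ = 1/√(LC) = 1/√(0.006 × 1e-08) = 129100 rad/s
f₀ = ω₀/(2π) = 20.55 kHz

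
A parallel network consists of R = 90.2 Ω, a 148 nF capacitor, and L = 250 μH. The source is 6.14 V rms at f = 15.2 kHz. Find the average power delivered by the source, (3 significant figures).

ω = 2πf = 95500 rad/s
X_L = ωL = 23.9 Ω
X_C = 1/(ωC) = 70.7 Ω
Parallel: admittances add. Y = 1/R + 1/(jωL) + jωC
Y = (0.0111 − j0.0277) S
|Y| = 0.0299 S → |Z| = 1/|Y| = 33.5 Ω, ∠Z = −∠Y = 68.2°
I = V/|Z| = 183 mA
P = VI cos φ = 6.14 × 0.183 × cos(68.2°) = 418 mW

418 mW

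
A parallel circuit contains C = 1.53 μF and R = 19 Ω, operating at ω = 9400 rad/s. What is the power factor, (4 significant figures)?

X_C = 1/(ωC) = 69.53 Ω
Parallel: admittances add. Y = 1/R + jωC
Y = (0.05263 + j0.01438) S
|Y| = 0.05456 S → |Z| = 1/|Y| = 18.33 Ω, ∠Z = −∠Y = -15.28°
cos φ = cos(-15.28°) = 0.9646

0.9646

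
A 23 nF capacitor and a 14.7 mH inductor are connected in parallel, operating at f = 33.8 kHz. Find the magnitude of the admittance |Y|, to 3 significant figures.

4.56 mS

ω = 2πf = 212400 rad/s
X_L = ωL = 3120 Ω
X_C = 1/(ωC) = 205 Ω
Parallel: admittances add. Y = 1/(jωL) + jωC
Y = (0 + j0.00456) S
|Y| = 0.00456 S → |Z| = 1/|Y| = 219 Ω, ∠Z = −∠Y = -90.0°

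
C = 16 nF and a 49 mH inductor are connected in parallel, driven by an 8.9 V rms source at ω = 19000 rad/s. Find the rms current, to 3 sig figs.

X_L = ωL = 931 Ω
X_C = 1/(ωC) = 3290 Ω
Parallel: admittances add. Y = 1/(jωL) + jωC
Y = (0 − j0.000770) S
|Y| = 0.000770 S → |Z| = 1/|Y| = 1300 Ω, ∠Z = −∠Y = 90.0°
I = V/|Z| = 8.9/1300 = 6.85 mA

6.85 mA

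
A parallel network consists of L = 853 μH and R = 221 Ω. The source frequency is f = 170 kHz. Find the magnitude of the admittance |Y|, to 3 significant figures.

ω = 2πf = 1.068e+06 rad/s
X_L = ωL = 911 Ω
Parallel: admittances add. Y = 1/R + 1/(jωL)
Y = (0.00452 − j0.00110) S
|Y| = 0.00466 S → |Z| = 1/|Y| = 215 Ω, ∠Z = −∠Y = 13.6°

4.66 mS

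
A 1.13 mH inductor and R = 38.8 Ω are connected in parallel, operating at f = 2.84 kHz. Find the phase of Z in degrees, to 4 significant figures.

ω = 2πf = 17840 rad/s
X_L = ωL = 20.16 Ω
Parallel: admittances add. Y = 1/R + 1/(jωL)
Y = (0.02577 − j0.04959) S
|Y| = 0.05589 S → |Z| = 1/|Y| = 17.89 Ω, ∠Z = −∠Y = 62.54°

62.54°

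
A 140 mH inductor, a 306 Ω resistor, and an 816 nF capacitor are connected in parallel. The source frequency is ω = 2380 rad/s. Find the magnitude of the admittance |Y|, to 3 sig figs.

3.44 mS

X_L = ωL = 333 Ω
X_C = 1/(ωC) = 515 Ω
Parallel: admittances add. Y = 1/R + 1/(jωL) + jωC
Y = (0.00327 − j0.00106) S
|Y| = 0.00344 S → |Z| = 1/|Y| = 291 Ω, ∠Z = −∠Y = 18.0°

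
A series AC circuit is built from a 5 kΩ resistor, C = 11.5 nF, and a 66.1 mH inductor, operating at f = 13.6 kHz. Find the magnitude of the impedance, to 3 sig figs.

6810 Ω

ω = 2πf = 85450 rad/s
X_L = ωL = 5650 Ω
X_C = 1/(ωC) = 1020 Ω
Net reactance X = X_L − X_C = 4630 Ω
Z = 5000 + j4630 Ω
|Z| = √(5000² + 4630²) = 6810 Ω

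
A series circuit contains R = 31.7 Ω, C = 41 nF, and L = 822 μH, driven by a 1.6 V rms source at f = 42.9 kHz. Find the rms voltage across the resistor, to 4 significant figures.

0.3761 V

ω = 2πf = 269500 rad/s
X_L = ωL = 221.6 Ω
X_C = 1/(ωC) = 90.49 Ω
Net reactance X = X_L − X_C = 131.1 Ω
Z = 31.70 + j131.1 Ω
|Z| = √(31.70² + 131.1²) = 134.9 Ω
I = V/|Z| = 11.86 mA
V_R = I·|Z_R| = 0.01186 × 31.70 = 0.3761 V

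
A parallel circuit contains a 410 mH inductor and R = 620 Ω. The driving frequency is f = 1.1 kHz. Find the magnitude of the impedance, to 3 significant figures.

ω = 2πf = 6912 rad/s
X_L = ωL = 2830 Ω
Parallel: admittances add. Y = 1/R + 1/(jωL)
Y = (0.00161 − j0.000353) S
|Y| = 0.00165 S → |Z| = 1/|Y| = 606 Ω, ∠Z = −∠Y = 12.3°

606 Ω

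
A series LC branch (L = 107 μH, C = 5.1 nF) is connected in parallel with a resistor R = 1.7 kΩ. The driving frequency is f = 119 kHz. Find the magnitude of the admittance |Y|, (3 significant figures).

ω = 2πf = 747700 rad/s
X_L = ωL = 80.0 Ω
X_C = 1/(ωC) = 262 Ω
Branch 1: Z₁ = R = 1700 Ω
Branch 2 (series LC): Z₂ = j(X_L − X_C) = −j182 Ω
Parallel: Z = Z₁Z₂/(Z₁+Z₂), |Z| = 181 Ω, ∠Z = -83.9°
|Y| = 1/|Z| = 5.52 mS

5.52 mS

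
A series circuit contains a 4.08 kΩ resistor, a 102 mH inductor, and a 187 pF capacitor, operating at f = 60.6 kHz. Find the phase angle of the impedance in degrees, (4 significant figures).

80.66°

ω = 2πf = 380800 rad/s
X_L = ωL = 38840 Ω
X_C = 1/(ωC) = 14040 Ω
Net reactance X = X_L − X_C = 24790 Ω
Z = 4080 + j24790 Ω
|Z| = √(4080² + 24790²) = 25130 Ω
∠Z = arctan(24790/4080) = 80.66°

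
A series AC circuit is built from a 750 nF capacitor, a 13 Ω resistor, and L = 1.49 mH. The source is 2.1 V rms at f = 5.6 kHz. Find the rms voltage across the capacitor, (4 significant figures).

ω = 2πf = 35190 rad/s
X_L = ωL = 52.43 Ω
X_C = 1/(ωC) = 37.89 Ω
Net reactance X = X_L − X_C = 14.53 Ω
Z = 13.00 + j14.53 Ω
|Z| = √(13.00² + 14.53²) = 19.50 Ω
I = V/|Z| = 107.7 mA
V_C = I·|Z_C| = 0.1077 × 37.89 = 4.081 V

4.081 V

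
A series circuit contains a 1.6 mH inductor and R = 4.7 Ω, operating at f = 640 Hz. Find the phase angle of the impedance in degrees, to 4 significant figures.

53.85°

ω = 2πf = 4021 rad/s
X_L = ωL = 6.434 Ω
Z = 4.700 + j6.434 Ω
|Z| = √(4.700² + 6.434²) = 7.968 Ω
∠Z = arctan(6.434/4.700) = 53.85°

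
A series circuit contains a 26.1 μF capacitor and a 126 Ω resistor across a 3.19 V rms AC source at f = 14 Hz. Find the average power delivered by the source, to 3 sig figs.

ω = 2πf = 87.96 rad/s
X_C = 1/(ωC) = 436 Ω
Z = 126 − j436 Ω
|Z| = √(126² + 436²) = 453 Ω
∠Z = arctan(-436/126) = -73.9°
I = V/|Z| = 7.04 mA
P = VI cos φ = 3.19 × 0.00704 × cos(-73.9°) = 6.24 mW

6.24 mW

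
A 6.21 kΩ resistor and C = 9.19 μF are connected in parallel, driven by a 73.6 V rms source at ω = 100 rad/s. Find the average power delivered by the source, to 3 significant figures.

872 mW

X_C = 1/(ωC) = 1090 Ω
Parallel: admittances add. Y = 1/R + jωC
Y = (0.000161 + j0.000919) S
|Y| = 0.000933 S → |Z| = 1/|Y| = 1070 Ω, ∠Z = −∠Y = -80.1°
I = V/|Z| = 68.7 mA
P = VI cos φ = 73.6 × 0.0687 × cos(-80.1°) = 872 mW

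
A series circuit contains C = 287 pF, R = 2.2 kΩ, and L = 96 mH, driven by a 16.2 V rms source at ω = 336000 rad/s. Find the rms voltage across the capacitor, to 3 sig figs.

X_L = ωL = 32300 Ω
X_C = 1/(ωC) = 10400 Ω
Net reactance X = X_L − X_C = 21900 Ω
Z = 2200 + j21900 Ω
|Z| = √(2200² + 21900²) = 22000 Ω
I = V/|Z| = 736 μA
V_C = I·|Z_C| = 0.000736 × 10400 = 7.64 V

7.64 V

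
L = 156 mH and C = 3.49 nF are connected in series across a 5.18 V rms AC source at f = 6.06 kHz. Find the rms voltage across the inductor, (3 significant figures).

19.4 V

ω = 2πf = 38080 rad/s
X_L = ωL = 5940 Ω
X_C = 1/(ωC) = 7530 Ω
Net reactance X = X_L − X_C = -1590 Ω
Z = − j1590 Ω
|Z| = √(0² + 1590²) = 1590 Ω
I = V/|Z| = 3.27 mA
V_L = I·|Z_L| = 0.00327 × 5940 = 19.4 V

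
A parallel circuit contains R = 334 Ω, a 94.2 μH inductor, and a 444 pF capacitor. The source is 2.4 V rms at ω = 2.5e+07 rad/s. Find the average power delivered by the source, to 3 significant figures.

X_L = ωL = 2360 Ω
X_C = 1/(ωC) = 90.1 Ω
Parallel: admittances add. Y = 1/R + 1/(jωL) + jωC
Y = (0.00299 + j0.0107) S
|Y| = 0.0111 S → |Z| = 1/|Y| = 90.2 Ω, ∠Z = −∠Y = -74.3°
I = V/|Z| = 26.6 mA
P = VI cos φ = 2.4 × 0.0266 × cos(-74.3°) = 17.2 mW

17.2 mW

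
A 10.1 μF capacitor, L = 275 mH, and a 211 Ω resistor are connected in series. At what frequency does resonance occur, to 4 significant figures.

ω₀ = 1/√(LC) = 1/√(0.275 × 1.01e-05) = 600.0 rad/s
f₀ = ω₀/(2π) = 95.50 Hz

95.50 Hz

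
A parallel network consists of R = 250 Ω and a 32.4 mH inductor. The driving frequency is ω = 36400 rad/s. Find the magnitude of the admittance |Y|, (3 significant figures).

X_L = ωL = 1180 Ω
Parallel: admittances add. Y = 1/R + 1/(jωL)
Y = (0.00400 − j0.000848) S
|Y| = 0.00409 S → |Z| = 1/|Y| = 245 Ω, ∠Z = −∠Y = 12.0°

4.09 mS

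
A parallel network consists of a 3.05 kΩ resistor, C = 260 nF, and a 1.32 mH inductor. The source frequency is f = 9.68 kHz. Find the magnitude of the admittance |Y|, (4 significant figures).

ω = 2πf = 60820 rad/s
X_L = ωL = 80.28 Ω
X_C = 1/(ωC) = 63.24 Ω
Parallel: admittances add. Y = 1/R + 1/(jωL) + jωC
Y = (0.0003279 + j0.003358) S
|Y| = 0.003374 S → |Z| = 1/|Y| = 296.4 Ω, ∠Z = −∠Y = -84.42°

3.374 mS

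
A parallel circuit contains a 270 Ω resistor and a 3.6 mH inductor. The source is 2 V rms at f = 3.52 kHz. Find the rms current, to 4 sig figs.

26.19 mA

ω = 2πf = 22120 rad/s
X_L = ωL = 79.62 Ω
Parallel: admittances add. Y = 1/R + 1/(jωL)
Y = (0.003704 − j0.01256) S
|Y| = 0.01309 S → |Z| = 1/|Y| = 76.37 Ω, ∠Z = −∠Y = 73.57°
I = V/|Z| = 2/76.37 = 26.19 mA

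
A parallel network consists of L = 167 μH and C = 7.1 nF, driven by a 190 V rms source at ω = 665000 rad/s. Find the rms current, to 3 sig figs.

814 mA

X_L = ωL = 111 Ω
X_C = 1/(ωC) = 212 Ω
Parallel: admittances add. Y = 1/(jωL) + jωC
Y = (0 − j0.00428) S
|Y| = 0.00428 S → |Z| = 1/|Y| = 233 Ω, ∠Z = −∠Y = 90.0°
I = V/|Z| = 190/233 = 814 mA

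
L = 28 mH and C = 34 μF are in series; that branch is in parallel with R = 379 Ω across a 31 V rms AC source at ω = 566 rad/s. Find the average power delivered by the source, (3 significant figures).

X_L = ωL = 15.8 Ω
X_C = 1/(ωC) = 52.0 Ω
Branch 1: Z₁ = R = 379 Ω
Branch 2 (series LC): Z₂ = j(X_L − X_C) = −j36.1 Ω
Parallel: Z = Z₁Z₂/(Z₁+Z₂), |Z| = 36.0 Ω, ∠Z = -84.6°
I = V/|Z| = 862 mA
P = VI cos φ = 31 × 0.862 × cos(-84.6°) = 2.54 W

2.54 W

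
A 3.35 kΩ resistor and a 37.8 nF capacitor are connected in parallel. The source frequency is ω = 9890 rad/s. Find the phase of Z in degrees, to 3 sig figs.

X_C = 1/(ωC) = 2670 Ω
Parallel: admittances add. Y = 1/R + jωC
Y = (0.000299 + j0.000374) S
|Y| = 0.000478 S → |Z| = 1/|Y| = 2090 Ω, ∠Z = −∠Y = -51.4°

-51.4°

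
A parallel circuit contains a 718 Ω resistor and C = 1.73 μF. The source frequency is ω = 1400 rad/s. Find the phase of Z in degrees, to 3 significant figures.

-60.1°

X_C = 1/(ωC) = 413 Ω
Parallel: admittances add. Y = 1/R + jωC
Y = (0.00139 + j0.00242) S
|Y| = 0.00279 S → |Z| = 1/|Y| = 358 Ω, ∠Z = −∠Y = -60.1°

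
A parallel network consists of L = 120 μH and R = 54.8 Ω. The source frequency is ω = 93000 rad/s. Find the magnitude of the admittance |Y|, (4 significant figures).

91.44 mS

X_L = ωL = 11.16 Ω
Parallel: admittances add. Y = 1/R + 1/(jωL)
Y = (0.01825 − j0.08961) S
|Y| = 0.09144 S → |Z| = 1/|Y| = 10.94 Ω, ∠Z = −∠Y = 78.49°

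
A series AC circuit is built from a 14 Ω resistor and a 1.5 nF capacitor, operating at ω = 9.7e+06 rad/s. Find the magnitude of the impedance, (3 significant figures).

X_C = 1/(ωC) = 68.7 Ω
Z = 14.0 − j68.7 Ω
|Z| = √(14.0² + 68.7²) = 70.1 Ω

70.1 Ω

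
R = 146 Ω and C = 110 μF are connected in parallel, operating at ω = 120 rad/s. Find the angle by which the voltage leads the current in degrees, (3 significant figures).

-62.6°

X_C = 1/(ωC) = 75.8 Ω
Parallel: admittances add. Y = 1/R + jωC
Y = (0.00685 + j0.0132) S
|Y| = 0.0149 S → |Z| = 1/|Y| = 67.2 Ω, ∠Z = −∠Y = -62.6°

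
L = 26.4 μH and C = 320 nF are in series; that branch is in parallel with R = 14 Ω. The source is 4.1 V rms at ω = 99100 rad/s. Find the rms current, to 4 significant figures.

X_L = ωL = 2.616 Ω
X_C = 1/(ωC) = 31.53 Ω
Branch 1: Z₁ = R = 14.00 Ω
Branch 2 (series LC): Z₂ = j(X_L − X_C) = −j28.92 Ω
Parallel: Z = Z₁Z₂/(Z₁+Z₂), |Z| = 12.60 Ω, ∠Z = -25.83°
I = V/|Z| = 4.1/12.60 = 325.4 mA

325.4 mA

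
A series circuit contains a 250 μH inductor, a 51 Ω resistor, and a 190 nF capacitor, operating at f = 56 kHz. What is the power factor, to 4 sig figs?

0.5727

ω = 2πf = 351900 rad/s
X_L = ωL = 87.96 Ω
X_C = 1/(ωC) = 14.96 Ω
Net reactance X = X_L − X_C = 73.01 Ω
Z = 51.00 + j73.01 Ω
|Z| = √(51.00² + 73.01²) = 89.06 Ω
∠Z = arctan(73.01/51.00) = 55.06°
cos φ = cos(55.06°) = 0.5727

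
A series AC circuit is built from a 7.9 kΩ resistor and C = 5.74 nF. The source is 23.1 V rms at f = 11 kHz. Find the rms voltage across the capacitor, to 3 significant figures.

7.02 V

ω = 2πf = 69120 rad/s
X_C = 1/(ωC) = 2520 Ω
Z = 7900 − j2520 Ω
|Z| = √(7900² + 2520²) = 8290 Ω
I = V/|Z| = 2.79 mA
V_C = I·|Z_C| = 0.00279 × 2520 = 7.02 V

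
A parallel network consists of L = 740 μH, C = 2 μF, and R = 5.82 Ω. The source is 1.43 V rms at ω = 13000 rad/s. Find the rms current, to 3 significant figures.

270 mA

X_L = ωL = 9.62 Ω
X_C = 1/(ωC) = 38.5 Ω
Parallel: admittances add. Y = 1/R + 1/(jωL) + jωC
Y = (0.172 − j0.0780) S
|Y| = 0.189 S → |Z| = 1/|Y| = 5.30 Ω, ∠Z = −∠Y = 24.4°
I = V/|Z| = 1.43/5.30 = 270 mA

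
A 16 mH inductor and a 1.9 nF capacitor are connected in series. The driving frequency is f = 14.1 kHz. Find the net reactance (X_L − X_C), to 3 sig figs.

ω = 2πf = 88590 rad/s
X_L = ωL = 1420 Ω
X_C = 1/(ωC) = 5940 Ω
X = 1420 − 5940 = -4520 Ω

-4520 Ω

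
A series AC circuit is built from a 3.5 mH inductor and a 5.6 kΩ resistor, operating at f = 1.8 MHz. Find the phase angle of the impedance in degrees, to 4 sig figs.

81.95°

ω = 2πf = 1.131e+07 rad/s
X_L = ωL = 39580 Ω
Z = 5600 + j39580 Ω
|Z| = √(5600² + 39580²) = 39980 Ω
∠Z = arctan(39580/5600) = 81.95°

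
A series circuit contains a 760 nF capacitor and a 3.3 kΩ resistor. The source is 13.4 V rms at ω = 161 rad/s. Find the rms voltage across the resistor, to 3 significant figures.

X_C = 1/(ωC) = 8170 Ω
Z = 3300 − j8170 Ω
|Z| = √(3300² + 8170²) = 8810 Ω
I = V/|Z| = 1.52 mA
V_R = I·|Z_R| = 0.00152 × 3300 = 5.02 V

5.02 V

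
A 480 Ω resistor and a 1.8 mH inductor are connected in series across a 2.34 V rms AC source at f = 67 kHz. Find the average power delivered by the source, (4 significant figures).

ω = 2πf = 421000 rad/s
X_L = ωL = 757.8 Ω
Z = 480.0 + j757.8 Ω
|Z| = √(480.0² + 757.8²) = 897.0 Ω
∠Z = arctan(757.8/480.0) = 57.65°
I = V/|Z| = 2.609 mA
P = VI cos φ = 2.34 × 0.002609 × cos(57.65°) = 3.267 mW

3.267 mW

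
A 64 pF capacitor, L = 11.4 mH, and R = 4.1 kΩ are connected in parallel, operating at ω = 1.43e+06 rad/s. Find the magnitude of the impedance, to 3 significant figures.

4070 Ω

X_L = ωL = 16300 Ω
X_C = 1/(ωC) = 10900 Ω
Parallel: admittances add. Y = 1/R + 1/(jωL) + jωC
Y = (0.000244 + j3.02e-05) S
|Y| = 0.000246 S → |Z| = 1/|Y| = 4070 Ω, ∠Z = −∠Y = -7.05°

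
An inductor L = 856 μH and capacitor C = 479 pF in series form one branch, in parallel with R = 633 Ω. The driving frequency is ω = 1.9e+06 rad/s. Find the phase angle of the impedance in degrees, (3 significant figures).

X_L = ωL = 1630 Ω
X_C = 1/(ωC) = 1100 Ω
Branch 1: Z₁ = R = 633 Ω
Branch 2 (series LC): Z₂ = j(X_L − X_C) = j528 Ω
Parallel: Z = Z₁Z₂/(Z₁+Z₂), |Z| = 405 Ω, ∠Z = 50.2°

50.2°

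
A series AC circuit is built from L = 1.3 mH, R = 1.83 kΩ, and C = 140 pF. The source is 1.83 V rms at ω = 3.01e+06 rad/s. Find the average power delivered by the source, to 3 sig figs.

X_L = ωL = 3910 Ω
X_C = 1/(ωC) = 2370 Ω
Net reactance X = X_L − X_C = 1540 Ω
Z = 1830 + j1540 Ω
|Z| = √(1830² + 1540²) = 2390 Ω
∠Z = arctan(1540/1830) = 40.1°
I = V/|Z| = 765 μA
P = VI cos φ = 1.83 × 0.000765 × cos(40.1°) = 1.07 mW

1.07 mW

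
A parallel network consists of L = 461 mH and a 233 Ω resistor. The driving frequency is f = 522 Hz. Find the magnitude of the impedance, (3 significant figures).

230 Ω

ω = 2πf = 3280 rad/s
X_L = ωL = 1510 Ω
Parallel: admittances add. Y = 1/R + 1/(jωL)
Y = (0.00429 − j0.000661) S
|Y| = 0.00434 S → |Z| = 1/|Y| = 230 Ω, ∠Z = −∠Y = 8.76°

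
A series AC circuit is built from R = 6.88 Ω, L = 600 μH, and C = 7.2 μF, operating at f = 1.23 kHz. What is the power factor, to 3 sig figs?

0.459

ω = 2πf = 7728 rad/s
X_L = ωL = 4.64 Ω
X_C = 1/(ωC) = 18.0 Ω
Net reactance X = X_L − X_C = -13.3 Ω
Z = 6.88 − j13.3 Ω
|Z| = √(6.88² + 13.3²) = 15.0 Ω
∠Z = arctan(-13.3/6.88) = -62.7°
cos φ = cos(-62.7°) = 0.459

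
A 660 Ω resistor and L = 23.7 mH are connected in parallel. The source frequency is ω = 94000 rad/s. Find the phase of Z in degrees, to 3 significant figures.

X_L = ωL = 2230 Ω
Parallel: admittances add. Y = 1/R + 1/(jωL)
Y = (0.00152 − j0.000449) S
|Y| = 0.00158 S → |Z| = 1/|Y| = 633 Ω, ∠Z = −∠Y = 16.5°

16.5°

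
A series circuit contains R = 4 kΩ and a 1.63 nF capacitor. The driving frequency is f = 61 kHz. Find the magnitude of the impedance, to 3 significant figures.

ω = 2πf = 383300 rad/s
X_C = 1/(ωC) = 1600 Ω
Z = 4000 − j1600 Ω
|Z| = √(4000² + 1600²) = 4310 Ω

4310 Ω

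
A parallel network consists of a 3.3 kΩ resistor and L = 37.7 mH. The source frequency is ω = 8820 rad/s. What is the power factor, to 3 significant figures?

X_L = ωL = 333 Ω
Parallel: admittances add. Y = 1/R + 1/(jωL)
Y = (0.000303 − j0.00301) S
|Y| = 0.00302 S → |Z| = 1/|Y| = 331 Ω, ∠Z = −∠Y = 84.2°
cos φ = cos(84.2°) = 0.100

0.100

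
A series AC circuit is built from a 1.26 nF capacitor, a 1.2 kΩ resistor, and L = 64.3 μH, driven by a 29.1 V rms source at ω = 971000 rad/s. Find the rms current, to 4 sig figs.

20.53 mA

X_L = ωL = 62.44 Ω
X_C = 1/(ωC) = 817.4 Ω
Net reactance X = X_L − X_C = -754.9 Ω
Z = 1200 − j754.9 Ω
|Z| = √(1200² + 754.9²) = 1418 Ω
I = V/|Z| = 29.1/1418 = 20.53 mA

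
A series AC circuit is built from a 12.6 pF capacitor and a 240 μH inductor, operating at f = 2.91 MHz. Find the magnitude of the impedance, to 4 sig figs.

ω = 2πf = 1.828e+07 rad/s
X_L = ωL = 4388 Ω
X_C = 1/(ωC) = 4341 Ω
Net reactance X = X_L − X_C = 47.51 Ω
Z = j47.51 Ω
|Z| = √(0² + 47.51²) = 47.51 Ω

47.51 Ω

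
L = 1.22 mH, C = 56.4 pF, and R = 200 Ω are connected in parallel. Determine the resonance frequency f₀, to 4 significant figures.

ω₀ = 1/√(LC) = 1/√(0.00122 × 5.64e-11) = 3.812e+06 rad/s
f₀ = ω₀/(2π) = 606.7 kHz

606.7 kHz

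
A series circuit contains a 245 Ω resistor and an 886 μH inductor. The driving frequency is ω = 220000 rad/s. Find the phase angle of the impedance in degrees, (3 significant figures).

X_L = ωL = 195 Ω
Z = 245 + j195 Ω
|Z| = √(245² + 195²) = 313 Ω
∠Z = arctan(195/245) = 38.5°

38.5°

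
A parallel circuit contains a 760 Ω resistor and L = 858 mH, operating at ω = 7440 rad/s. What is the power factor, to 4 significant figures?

X_L = ωL = 6384 Ω
Parallel: admittances add. Y = 1/R + 1/(jωL)
Y = (0.001316 − j0.0001567) S
|Y| = 0.001325 S → |Z| = 1/|Y| = 754.7 Ω, ∠Z = −∠Y = 6.789°
cos φ = cos(6.789°) = 0.9930

0.9930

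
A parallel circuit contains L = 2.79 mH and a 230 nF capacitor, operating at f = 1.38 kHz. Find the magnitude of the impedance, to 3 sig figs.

ω = 2πf = 8671 rad/s
X_L = ωL = 24.2 Ω
X_C = 1/(ωC) = 501 Ω
Parallel: admittances add. Y = 1/(jωL) + jωC
Y = (0 − j0.0393) S
|Y| = 0.0393 S → |Z| = 1/|Y| = 25.4 Ω, ∠Z = −∠Y = 90.0°

25.4 Ω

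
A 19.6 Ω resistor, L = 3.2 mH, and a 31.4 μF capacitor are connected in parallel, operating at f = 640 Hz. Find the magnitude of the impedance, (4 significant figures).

14.20 Ω

ω = 2πf = 4021 rad/s
X_L = ωL = 12.87 Ω
X_C = 1/(ωC) = 7.920 Ω
Parallel: admittances add. Y = 1/R + 1/(jωL) + jωC
Y = (0.05102 + j0.04855) S
|Y| = 0.07043 S → |Z| = 1/|Y| = 14.20 Ω, ∠Z = −∠Y = -43.58°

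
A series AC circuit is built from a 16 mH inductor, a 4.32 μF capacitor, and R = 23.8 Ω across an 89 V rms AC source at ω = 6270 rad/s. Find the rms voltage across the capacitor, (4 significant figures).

48.52 V

X_L = ωL = 100.3 Ω
X_C = 1/(ωC) = 36.92 Ω
Net reactance X = X_L − X_C = 63.40 Ω
Z = 23.80 + j63.40 Ω
|Z| = √(23.80² + 63.40²) = 67.72 Ω
I = V/|Z| = 1.314 A
V_C = I·|Z_C| = 1.314 × 36.92 = 48.52 V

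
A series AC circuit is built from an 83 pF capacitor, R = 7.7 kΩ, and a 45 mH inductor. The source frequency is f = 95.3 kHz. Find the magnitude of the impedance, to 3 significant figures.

ω = 2πf = 598800 rad/s
X_L = ωL = 26900 Ω
X_C = 1/(ωC) = 20100 Ω
Net reactance X = X_L − X_C = 6820 Ω
Z = 7700 + j6820 Ω
|Z| = √(7700² + 6820²) = 10300 Ω

10300 Ω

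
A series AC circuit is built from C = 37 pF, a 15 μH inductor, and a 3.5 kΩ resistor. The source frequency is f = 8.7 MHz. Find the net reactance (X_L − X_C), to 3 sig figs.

ω = 2πf = 5.466e+07 rad/s
X_L = ωL = 820 Ω
X_C = 1/(ωC) = 494 Ω
X = 820 − 494 = 326 Ω

326 Ω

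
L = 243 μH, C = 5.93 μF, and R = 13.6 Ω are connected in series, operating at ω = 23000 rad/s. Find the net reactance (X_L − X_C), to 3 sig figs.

-1.74 Ω

X_L = ωL = 5.59 Ω
X_C = 1/(ωC) = 7.33 Ω
X = 5.59 − 7.33 = -1.74 Ω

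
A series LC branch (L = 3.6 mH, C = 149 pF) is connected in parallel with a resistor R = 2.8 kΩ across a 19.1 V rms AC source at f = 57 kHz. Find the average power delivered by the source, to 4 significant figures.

ω = 2πf = 358100 rad/s
X_L = ωL = 1289 Ω
X_C = 1/(ωC) = 18740 Ω
Branch 1: Z₁ = R = 2800 Ω
Branch 2 (series LC): Z₂ = j(X_L − X_C) = −j17450 Ω
Parallel: Z = Z₁Z₂/(Z₁+Z₂), |Z| = 2765 Ω, ∠Z = -9.116°
I = V/|Z| = 6.909 mA
P = VI cos φ = 19.1 × 0.006909 × cos(-9.116°) = 130.3 mW

130.3 mW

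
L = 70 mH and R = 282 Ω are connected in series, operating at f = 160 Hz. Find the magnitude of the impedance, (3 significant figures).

291 Ω

ω = 2πf = 1005 rad/s
X_L = ωL = 70.4 Ω
Z = 282 + j70.4 Ω
|Z| = √(282² + 70.4²) = 291 Ω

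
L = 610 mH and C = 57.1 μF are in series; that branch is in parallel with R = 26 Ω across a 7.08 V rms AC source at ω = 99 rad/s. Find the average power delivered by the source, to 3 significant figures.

1.93 W

X_L = ωL = 60.4 Ω
X_C = 1/(ωC) = 177 Ω
Branch 1: Z₁ = R = 26.0 Ω
Branch 2 (series LC): Z₂ = j(X_L − X_C) = −j117 Ω
Parallel: Z = Z₁Z₂/(Z₁+Z₂), |Z| = 25.4 Ω, ∠Z = -12.6°
I = V/|Z| = 279 mA
P = VI cos φ = 7.08 × 0.279 × cos(-12.6°) = 1.93 W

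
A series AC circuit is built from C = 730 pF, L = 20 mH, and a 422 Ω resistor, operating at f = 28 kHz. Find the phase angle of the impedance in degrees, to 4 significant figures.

ω = 2πf = 175900 rad/s
X_L = ωL = 3519 Ω
X_C = 1/(ωC) = 7786 Ω
Net reactance X = X_L − X_C = -4268 Ω
Z = 422.0 − j4268 Ω
|Z| = √(422.0² + 4268²) = 4289 Ω
∠Z = arctan(-4268/422.0) = -84.35°

-84.35°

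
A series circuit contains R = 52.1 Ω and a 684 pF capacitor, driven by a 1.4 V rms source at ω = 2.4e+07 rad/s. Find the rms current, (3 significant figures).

X_C = 1/(ωC) = 60.9 Ω
Z = 52.1 − j60.9 Ω
|Z| = √(52.1² + 60.9²) = 80.2 Ω
I = V/|Z| = 1.4/80.2 = 17.5 mA

17.5 mA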